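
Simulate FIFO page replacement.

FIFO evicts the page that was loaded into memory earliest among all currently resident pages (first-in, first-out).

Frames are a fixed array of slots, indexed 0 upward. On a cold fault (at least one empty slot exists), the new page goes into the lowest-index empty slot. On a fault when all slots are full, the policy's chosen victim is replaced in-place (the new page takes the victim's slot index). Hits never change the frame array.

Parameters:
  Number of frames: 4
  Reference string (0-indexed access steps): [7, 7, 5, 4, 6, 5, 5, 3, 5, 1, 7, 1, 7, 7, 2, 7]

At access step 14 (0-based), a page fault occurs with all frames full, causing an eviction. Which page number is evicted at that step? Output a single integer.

Answer: 6

Derivation:
Step 0: ref 7 -> FAULT, frames=[7,-,-,-]
Step 1: ref 7 -> HIT, frames=[7,-,-,-]
Step 2: ref 5 -> FAULT, frames=[7,5,-,-]
Step 3: ref 4 -> FAULT, frames=[7,5,4,-]
Step 4: ref 6 -> FAULT, frames=[7,5,4,6]
Step 5: ref 5 -> HIT, frames=[7,5,4,6]
Step 6: ref 5 -> HIT, frames=[7,5,4,6]
Step 7: ref 3 -> FAULT, evict 7, frames=[3,5,4,6]
Step 8: ref 5 -> HIT, frames=[3,5,4,6]
Step 9: ref 1 -> FAULT, evict 5, frames=[3,1,4,6]
Step 10: ref 7 -> FAULT, evict 4, frames=[3,1,7,6]
Step 11: ref 1 -> HIT, frames=[3,1,7,6]
Step 12: ref 7 -> HIT, frames=[3,1,7,6]
Step 13: ref 7 -> HIT, frames=[3,1,7,6]
Step 14: ref 2 -> FAULT, evict 6, frames=[3,1,7,2]
At step 14: evicted page 6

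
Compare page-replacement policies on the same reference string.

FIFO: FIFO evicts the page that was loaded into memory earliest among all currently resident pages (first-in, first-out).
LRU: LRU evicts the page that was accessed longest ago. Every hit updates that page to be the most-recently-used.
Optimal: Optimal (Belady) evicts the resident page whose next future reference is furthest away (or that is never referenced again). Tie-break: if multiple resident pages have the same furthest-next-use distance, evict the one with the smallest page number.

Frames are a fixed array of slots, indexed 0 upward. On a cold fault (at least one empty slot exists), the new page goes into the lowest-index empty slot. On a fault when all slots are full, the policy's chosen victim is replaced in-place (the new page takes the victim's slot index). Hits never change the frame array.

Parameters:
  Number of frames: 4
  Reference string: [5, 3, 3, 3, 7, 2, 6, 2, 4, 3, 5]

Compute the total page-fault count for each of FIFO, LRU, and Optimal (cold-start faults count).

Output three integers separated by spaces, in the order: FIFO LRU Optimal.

Answer: 8 8 6

Derivation:
--- FIFO ---
  step 0: ref 5 -> FAULT, frames=[5,-,-,-] (faults so far: 1)
  step 1: ref 3 -> FAULT, frames=[5,3,-,-] (faults so far: 2)
  step 2: ref 3 -> HIT, frames=[5,3,-,-] (faults so far: 2)
  step 3: ref 3 -> HIT, frames=[5,3,-,-] (faults so far: 2)
  step 4: ref 7 -> FAULT, frames=[5,3,7,-] (faults so far: 3)
  step 5: ref 2 -> FAULT, frames=[5,3,7,2] (faults so far: 4)
  step 6: ref 6 -> FAULT, evict 5, frames=[6,3,7,2] (faults so far: 5)
  step 7: ref 2 -> HIT, frames=[6,3,7,2] (faults so far: 5)
  step 8: ref 4 -> FAULT, evict 3, frames=[6,4,7,2] (faults so far: 6)
  step 9: ref 3 -> FAULT, evict 7, frames=[6,4,3,2] (faults so far: 7)
  step 10: ref 5 -> FAULT, evict 2, frames=[6,4,3,5] (faults so far: 8)
  FIFO total faults: 8
--- LRU ---
  step 0: ref 5 -> FAULT, frames=[5,-,-,-] (faults so far: 1)
  step 1: ref 3 -> FAULT, frames=[5,3,-,-] (faults so far: 2)
  step 2: ref 3 -> HIT, frames=[5,3,-,-] (faults so far: 2)
  step 3: ref 3 -> HIT, frames=[5,3,-,-] (faults so far: 2)
  step 4: ref 7 -> FAULT, frames=[5,3,7,-] (faults so far: 3)
  step 5: ref 2 -> FAULT, frames=[5,3,7,2] (faults so far: 4)
  step 6: ref 6 -> FAULT, evict 5, frames=[6,3,7,2] (faults so far: 5)
  step 7: ref 2 -> HIT, frames=[6,3,7,2] (faults so far: 5)
  step 8: ref 4 -> FAULT, evict 3, frames=[6,4,7,2] (faults so far: 6)
  step 9: ref 3 -> FAULT, evict 7, frames=[6,4,3,2] (faults so far: 7)
  step 10: ref 5 -> FAULT, evict 6, frames=[5,4,3,2] (faults so far: 8)
  LRU total faults: 8
--- Optimal ---
  step 0: ref 5 -> FAULT, frames=[5,-,-,-] (faults so far: 1)
  step 1: ref 3 -> FAULT, frames=[5,3,-,-] (faults so far: 2)
  step 2: ref 3 -> HIT, frames=[5,3,-,-] (faults so far: 2)
  step 3: ref 3 -> HIT, frames=[5,3,-,-] (faults so far: 2)
  step 4: ref 7 -> FAULT, frames=[5,3,7,-] (faults so far: 3)
  step 5: ref 2 -> FAULT, frames=[5,3,7,2] (faults so far: 4)
  step 6: ref 6 -> FAULT, evict 7, frames=[5,3,6,2] (faults so far: 5)
  step 7: ref 2 -> HIT, frames=[5,3,6,2] (faults so far: 5)
  step 8: ref 4 -> FAULT, evict 2, frames=[5,3,6,4] (faults so far: 6)
  step 9: ref 3 -> HIT, frames=[5,3,6,4] (faults so far: 6)
  step 10: ref 5 -> HIT, frames=[5,3,6,4] (faults so far: 6)
  Optimal total faults: 6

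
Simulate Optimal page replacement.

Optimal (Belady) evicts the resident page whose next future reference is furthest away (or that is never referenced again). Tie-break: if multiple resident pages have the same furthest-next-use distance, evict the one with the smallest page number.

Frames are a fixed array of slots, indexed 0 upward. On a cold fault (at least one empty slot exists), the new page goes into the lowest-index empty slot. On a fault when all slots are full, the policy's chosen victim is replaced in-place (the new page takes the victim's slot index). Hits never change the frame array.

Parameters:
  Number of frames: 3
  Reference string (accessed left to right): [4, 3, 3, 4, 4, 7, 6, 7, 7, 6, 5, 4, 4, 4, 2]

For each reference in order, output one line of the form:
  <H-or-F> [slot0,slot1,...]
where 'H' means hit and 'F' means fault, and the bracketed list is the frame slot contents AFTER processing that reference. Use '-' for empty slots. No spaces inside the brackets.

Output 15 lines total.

F [4,-,-]
F [4,3,-]
H [4,3,-]
H [4,3,-]
H [4,3,-]
F [4,3,7]
F [4,6,7]
H [4,6,7]
H [4,6,7]
H [4,6,7]
F [4,5,7]
H [4,5,7]
H [4,5,7]
H [4,5,7]
F [2,5,7]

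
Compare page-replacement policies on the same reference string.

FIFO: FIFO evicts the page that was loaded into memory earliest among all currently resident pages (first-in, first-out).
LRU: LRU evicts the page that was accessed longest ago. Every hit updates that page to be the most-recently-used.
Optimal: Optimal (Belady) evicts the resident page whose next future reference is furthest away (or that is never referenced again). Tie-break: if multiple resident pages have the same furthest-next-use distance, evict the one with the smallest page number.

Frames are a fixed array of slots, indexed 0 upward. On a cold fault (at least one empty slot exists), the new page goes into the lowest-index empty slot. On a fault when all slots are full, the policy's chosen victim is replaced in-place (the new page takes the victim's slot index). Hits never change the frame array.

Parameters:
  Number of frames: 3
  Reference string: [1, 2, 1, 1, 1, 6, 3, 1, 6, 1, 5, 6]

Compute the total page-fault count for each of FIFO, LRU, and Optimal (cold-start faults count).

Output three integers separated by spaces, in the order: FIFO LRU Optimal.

Answer: 7 5 5

Derivation:
--- FIFO ---
  step 0: ref 1 -> FAULT, frames=[1,-,-] (faults so far: 1)
  step 1: ref 2 -> FAULT, frames=[1,2,-] (faults so far: 2)
  step 2: ref 1 -> HIT, frames=[1,2,-] (faults so far: 2)
  step 3: ref 1 -> HIT, frames=[1,2,-] (faults so far: 2)
  step 4: ref 1 -> HIT, frames=[1,2,-] (faults so far: 2)
  step 5: ref 6 -> FAULT, frames=[1,2,6] (faults so far: 3)
  step 6: ref 3 -> FAULT, evict 1, frames=[3,2,6] (faults so far: 4)
  step 7: ref 1 -> FAULT, evict 2, frames=[3,1,6] (faults so far: 5)
  step 8: ref 6 -> HIT, frames=[3,1,6] (faults so far: 5)
  step 9: ref 1 -> HIT, frames=[3,1,6] (faults so far: 5)
  step 10: ref 5 -> FAULT, evict 6, frames=[3,1,5] (faults so far: 6)
  step 11: ref 6 -> FAULT, evict 3, frames=[6,1,5] (faults so far: 7)
  FIFO total faults: 7
--- LRU ---
  step 0: ref 1 -> FAULT, frames=[1,-,-] (faults so far: 1)
  step 1: ref 2 -> FAULT, frames=[1,2,-] (faults so far: 2)
  step 2: ref 1 -> HIT, frames=[1,2,-] (faults so far: 2)
  step 3: ref 1 -> HIT, frames=[1,2,-] (faults so far: 2)
  step 4: ref 1 -> HIT, frames=[1,2,-] (faults so far: 2)
  step 5: ref 6 -> FAULT, frames=[1,2,6] (faults so far: 3)
  step 6: ref 3 -> FAULT, evict 2, frames=[1,3,6] (faults so far: 4)
  step 7: ref 1 -> HIT, frames=[1,3,6] (faults so far: 4)
  step 8: ref 6 -> HIT, frames=[1,3,6] (faults so far: 4)
  step 9: ref 1 -> HIT, frames=[1,3,6] (faults so far: 4)
  step 10: ref 5 -> FAULT, evict 3, frames=[1,5,6] (faults so far: 5)
  step 11: ref 6 -> HIT, frames=[1,5,6] (faults so far: 5)
  LRU total faults: 5
--- Optimal ---
  step 0: ref 1 -> FAULT, frames=[1,-,-] (faults so far: 1)
  step 1: ref 2 -> FAULT, frames=[1,2,-] (faults so far: 2)
  step 2: ref 1 -> HIT, frames=[1,2,-] (faults so far: 2)
  step 3: ref 1 -> HIT, frames=[1,2,-] (faults so far: 2)
  step 4: ref 1 -> HIT, frames=[1,2,-] (faults so far: 2)
  step 5: ref 6 -> FAULT, frames=[1,2,6] (faults so far: 3)
  step 6: ref 3 -> FAULT, evict 2, frames=[1,3,6] (faults so far: 4)
  step 7: ref 1 -> HIT, frames=[1,3,6] (faults so far: 4)
  step 8: ref 6 -> HIT, frames=[1,3,6] (faults so far: 4)
  step 9: ref 1 -> HIT, frames=[1,3,6] (faults so far: 4)
  step 10: ref 5 -> FAULT, evict 1, frames=[5,3,6] (faults so far: 5)
  step 11: ref 6 -> HIT, frames=[5,3,6] (faults so far: 5)
  Optimal total faults: 5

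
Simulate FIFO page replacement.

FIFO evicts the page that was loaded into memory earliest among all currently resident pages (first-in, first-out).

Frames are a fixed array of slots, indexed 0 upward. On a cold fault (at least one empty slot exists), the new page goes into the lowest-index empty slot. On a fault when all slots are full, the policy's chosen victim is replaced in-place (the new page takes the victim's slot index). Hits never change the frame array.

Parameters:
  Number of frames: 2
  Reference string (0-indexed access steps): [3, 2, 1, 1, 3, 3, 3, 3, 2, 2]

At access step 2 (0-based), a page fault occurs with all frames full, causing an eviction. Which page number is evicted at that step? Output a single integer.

Answer: 3

Derivation:
Step 0: ref 3 -> FAULT, frames=[3,-]
Step 1: ref 2 -> FAULT, frames=[3,2]
Step 2: ref 1 -> FAULT, evict 3, frames=[1,2]
At step 2: evicted page 3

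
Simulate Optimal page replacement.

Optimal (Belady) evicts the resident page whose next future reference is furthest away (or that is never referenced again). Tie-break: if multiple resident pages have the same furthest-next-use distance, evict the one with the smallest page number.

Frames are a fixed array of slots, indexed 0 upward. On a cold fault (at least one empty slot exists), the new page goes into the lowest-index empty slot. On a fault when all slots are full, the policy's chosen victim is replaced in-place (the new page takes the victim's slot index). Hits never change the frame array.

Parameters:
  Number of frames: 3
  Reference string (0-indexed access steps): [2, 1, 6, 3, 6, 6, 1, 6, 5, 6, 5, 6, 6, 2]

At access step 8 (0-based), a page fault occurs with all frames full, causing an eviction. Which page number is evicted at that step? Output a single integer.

Answer: 1

Derivation:
Step 0: ref 2 -> FAULT, frames=[2,-,-]
Step 1: ref 1 -> FAULT, frames=[2,1,-]
Step 2: ref 6 -> FAULT, frames=[2,1,6]
Step 3: ref 3 -> FAULT, evict 2, frames=[3,1,6]
Step 4: ref 6 -> HIT, frames=[3,1,6]
Step 5: ref 6 -> HIT, frames=[3,1,6]
Step 6: ref 1 -> HIT, frames=[3,1,6]
Step 7: ref 6 -> HIT, frames=[3,1,6]
Step 8: ref 5 -> FAULT, evict 1, frames=[3,5,6]
At step 8: evicted page 1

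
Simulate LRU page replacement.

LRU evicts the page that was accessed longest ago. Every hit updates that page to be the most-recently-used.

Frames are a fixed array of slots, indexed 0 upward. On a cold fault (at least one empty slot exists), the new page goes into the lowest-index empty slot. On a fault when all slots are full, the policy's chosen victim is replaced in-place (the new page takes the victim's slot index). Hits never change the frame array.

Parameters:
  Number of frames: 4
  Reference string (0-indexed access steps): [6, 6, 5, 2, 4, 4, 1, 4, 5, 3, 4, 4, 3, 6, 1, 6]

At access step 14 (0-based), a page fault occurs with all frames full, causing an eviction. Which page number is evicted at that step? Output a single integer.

Step 0: ref 6 -> FAULT, frames=[6,-,-,-]
Step 1: ref 6 -> HIT, frames=[6,-,-,-]
Step 2: ref 5 -> FAULT, frames=[6,5,-,-]
Step 3: ref 2 -> FAULT, frames=[6,5,2,-]
Step 4: ref 4 -> FAULT, frames=[6,5,2,4]
Step 5: ref 4 -> HIT, frames=[6,5,2,4]
Step 6: ref 1 -> FAULT, evict 6, frames=[1,5,2,4]
Step 7: ref 4 -> HIT, frames=[1,5,2,4]
Step 8: ref 5 -> HIT, frames=[1,5,2,4]
Step 9: ref 3 -> FAULT, evict 2, frames=[1,5,3,4]
Step 10: ref 4 -> HIT, frames=[1,5,3,4]
Step 11: ref 4 -> HIT, frames=[1,5,3,4]
Step 12: ref 3 -> HIT, frames=[1,5,3,4]
Step 13: ref 6 -> FAULT, evict 1, frames=[6,5,3,4]
Step 14: ref 1 -> FAULT, evict 5, frames=[6,1,3,4]
At step 14: evicted page 5

Answer: 5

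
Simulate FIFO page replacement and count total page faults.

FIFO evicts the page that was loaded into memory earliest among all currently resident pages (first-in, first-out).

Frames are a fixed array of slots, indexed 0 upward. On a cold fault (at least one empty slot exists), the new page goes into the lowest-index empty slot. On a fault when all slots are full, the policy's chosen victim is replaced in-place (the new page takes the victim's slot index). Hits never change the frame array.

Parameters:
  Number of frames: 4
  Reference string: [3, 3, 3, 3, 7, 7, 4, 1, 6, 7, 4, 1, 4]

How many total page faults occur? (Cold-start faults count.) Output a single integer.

Step 0: ref 3 → FAULT, frames=[3,-,-,-]
Step 1: ref 3 → HIT, frames=[3,-,-,-]
Step 2: ref 3 → HIT, frames=[3,-,-,-]
Step 3: ref 3 → HIT, frames=[3,-,-,-]
Step 4: ref 7 → FAULT, frames=[3,7,-,-]
Step 5: ref 7 → HIT, frames=[3,7,-,-]
Step 6: ref 4 → FAULT, frames=[3,7,4,-]
Step 7: ref 1 → FAULT, frames=[3,7,4,1]
Step 8: ref 6 → FAULT (evict 3), frames=[6,7,4,1]
Step 9: ref 7 → HIT, frames=[6,7,4,1]
Step 10: ref 4 → HIT, frames=[6,7,4,1]
Step 11: ref 1 → HIT, frames=[6,7,4,1]
Step 12: ref 4 → HIT, frames=[6,7,4,1]
Total faults: 5

Answer: 5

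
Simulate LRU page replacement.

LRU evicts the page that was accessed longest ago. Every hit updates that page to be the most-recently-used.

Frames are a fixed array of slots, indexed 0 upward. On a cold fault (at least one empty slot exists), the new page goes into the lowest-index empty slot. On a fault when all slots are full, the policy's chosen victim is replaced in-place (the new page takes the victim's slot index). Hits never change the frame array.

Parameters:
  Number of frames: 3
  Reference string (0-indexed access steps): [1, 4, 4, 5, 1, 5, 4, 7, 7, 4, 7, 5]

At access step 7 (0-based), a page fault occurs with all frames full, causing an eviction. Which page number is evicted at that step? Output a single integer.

Answer: 1

Derivation:
Step 0: ref 1 -> FAULT, frames=[1,-,-]
Step 1: ref 4 -> FAULT, frames=[1,4,-]
Step 2: ref 4 -> HIT, frames=[1,4,-]
Step 3: ref 5 -> FAULT, frames=[1,4,5]
Step 4: ref 1 -> HIT, frames=[1,4,5]
Step 5: ref 5 -> HIT, frames=[1,4,5]
Step 6: ref 4 -> HIT, frames=[1,4,5]
Step 7: ref 7 -> FAULT, evict 1, frames=[7,4,5]
At step 7: evicted page 1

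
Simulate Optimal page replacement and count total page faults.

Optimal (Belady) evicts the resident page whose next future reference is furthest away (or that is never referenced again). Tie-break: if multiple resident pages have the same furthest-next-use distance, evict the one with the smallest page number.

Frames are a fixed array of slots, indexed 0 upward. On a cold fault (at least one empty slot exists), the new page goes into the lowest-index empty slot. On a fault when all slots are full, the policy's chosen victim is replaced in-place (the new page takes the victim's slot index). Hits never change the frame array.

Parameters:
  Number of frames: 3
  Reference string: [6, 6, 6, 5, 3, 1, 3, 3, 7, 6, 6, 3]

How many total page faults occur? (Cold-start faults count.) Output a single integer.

Answer: 5

Derivation:
Step 0: ref 6 → FAULT, frames=[6,-,-]
Step 1: ref 6 → HIT, frames=[6,-,-]
Step 2: ref 6 → HIT, frames=[6,-,-]
Step 3: ref 5 → FAULT, frames=[6,5,-]
Step 4: ref 3 → FAULT, frames=[6,5,3]
Step 5: ref 1 → FAULT (evict 5), frames=[6,1,3]
Step 6: ref 3 → HIT, frames=[6,1,3]
Step 7: ref 3 → HIT, frames=[6,1,3]
Step 8: ref 7 → FAULT (evict 1), frames=[6,7,3]
Step 9: ref 6 → HIT, frames=[6,7,3]
Step 10: ref 6 → HIT, frames=[6,7,3]
Step 11: ref 3 → HIT, frames=[6,7,3]
Total faults: 5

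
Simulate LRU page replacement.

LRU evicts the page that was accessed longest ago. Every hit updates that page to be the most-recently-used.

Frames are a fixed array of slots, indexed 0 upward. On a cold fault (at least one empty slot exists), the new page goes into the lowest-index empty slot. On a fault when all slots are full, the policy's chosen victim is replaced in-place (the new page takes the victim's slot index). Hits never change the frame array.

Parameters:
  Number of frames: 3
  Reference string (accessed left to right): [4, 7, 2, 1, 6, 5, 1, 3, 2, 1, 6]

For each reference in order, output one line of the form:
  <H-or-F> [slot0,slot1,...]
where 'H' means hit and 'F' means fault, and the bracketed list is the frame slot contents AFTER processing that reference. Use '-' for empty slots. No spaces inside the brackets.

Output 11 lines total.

F [4,-,-]
F [4,7,-]
F [4,7,2]
F [1,7,2]
F [1,6,2]
F [1,6,5]
H [1,6,5]
F [1,3,5]
F [1,3,2]
H [1,3,2]
F [1,6,2]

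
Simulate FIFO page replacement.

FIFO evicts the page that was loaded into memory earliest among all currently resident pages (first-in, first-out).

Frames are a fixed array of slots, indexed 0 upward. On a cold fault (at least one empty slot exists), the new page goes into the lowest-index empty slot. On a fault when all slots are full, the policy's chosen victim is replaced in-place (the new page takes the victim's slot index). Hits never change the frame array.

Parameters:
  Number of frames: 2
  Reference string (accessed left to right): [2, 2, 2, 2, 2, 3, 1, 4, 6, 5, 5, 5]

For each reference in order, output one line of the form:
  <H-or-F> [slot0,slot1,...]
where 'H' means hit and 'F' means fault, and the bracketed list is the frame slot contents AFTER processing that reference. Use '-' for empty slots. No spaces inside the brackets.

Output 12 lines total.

F [2,-]
H [2,-]
H [2,-]
H [2,-]
H [2,-]
F [2,3]
F [1,3]
F [1,4]
F [6,4]
F [6,5]
H [6,5]
H [6,5]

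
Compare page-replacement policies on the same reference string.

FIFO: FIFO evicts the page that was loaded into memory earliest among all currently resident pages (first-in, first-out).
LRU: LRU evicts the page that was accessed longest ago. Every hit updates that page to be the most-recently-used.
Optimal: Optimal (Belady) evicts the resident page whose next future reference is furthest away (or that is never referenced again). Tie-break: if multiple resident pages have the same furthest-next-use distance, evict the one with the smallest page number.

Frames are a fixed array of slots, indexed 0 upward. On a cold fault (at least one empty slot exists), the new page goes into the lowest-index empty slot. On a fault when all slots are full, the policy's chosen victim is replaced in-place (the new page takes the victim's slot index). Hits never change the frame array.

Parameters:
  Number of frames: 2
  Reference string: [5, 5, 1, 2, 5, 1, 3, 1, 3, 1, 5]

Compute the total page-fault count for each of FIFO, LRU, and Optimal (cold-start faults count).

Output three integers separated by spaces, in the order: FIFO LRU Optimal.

Answer: 7 7 6

Derivation:
--- FIFO ---
  step 0: ref 5 -> FAULT, frames=[5,-] (faults so far: 1)
  step 1: ref 5 -> HIT, frames=[5,-] (faults so far: 1)
  step 2: ref 1 -> FAULT, frames=[5,1] (faults so far: 2)
  step 3: ref 2 -> FAULT, evict 5, frames=[2,1] (faults so far: 3)
  step 4: ref 5 -> FAULT, evict 1, frames=[2,5] (faults so far: 4)
  step 5: ref 1 -> FAULT, evict 2, frames=[1,5] (faults so far: 5)
  step 6: ref 3 -> FAULT, evict 5, frames=[1,3] (faults so far: 6)
  step 7: ref 1 -> HIT, frames=[1,3] (faults so far: 6)
  step 8: ref 3 -> HIT, frames=[1,3] (faults so far: 6)
  step 9: ref 1 -> HIT, frames=[1,3] (faults so far: 6)
  step 10: ref 5 -> FAULT, evict 1, frames=[5,3] (faults so far: 7)
  FIFO total faults: 7
--- LRU ---
  step 0: ref 5 -> FAULT, frames=[5,-] (faults so far: 1)
  step 1: ref 5 -> HIT, frames=[5,-] (faults so far: 1)
  step 2: ref 1 -> FAULT, frames=[5,1] (faults so far: 2)
  step 3: ref 2 -> FAULT, evict 5, frames=[2,1] (faults so far: 3)
  step 4: ref 5 -> FAULT, evict 1, frames=[2,5] (faults so far: 4)
  step 5: ref 1 -> FAULT, evict 2, frames=[1,5] (faults so far: 5)
  step 6: ref 3 -> FAULT, evict 5, frames=[1,3] (faults so far: 6)
  step 7: ref 1 -> HIT, frames=[1,3] (faults so far: 6)
  step 8: ref 3 -> HIT, frames=[1,3] (faults so far: 6)
  step 9: ref 1 -> HIT, frames=[1,3] (faults so far: 6)
  step 10: ref 5 -> FAULT, evict 3, frames=[1,5] (faults so far: 7)
  LRU total faults: 7
--- Optimal ---
  step 0: ref 5 -> FAULT, frames=[5,-] (faults so far: 1)
  step 1: ref 5 -> HIT, frames=[5,-] (faults so far: 1)
  step 2: ref 1 -> FAULT, frames=[5,1] (faults so far: 2)
  step 3: ref 2 -> FAULT, evict 1, frames=[5,2] (faults so far: 3)
  step 4: ref 5 -> HIT, frames=[5,2] (faults so far: 3)
  step 5: ref 1 -> FAULT, evict 2, frames=[5,1] (faults so far: 4)
  step 6: ref 3 -> FAULT, evict 5, frames=[3,1] (faults so far: 5)
  step 7: ref 1 -> HIT, frames=[3,1] (faults so far: 5)
  step 8: ref 3 -> HIT, frames=[3,1] (faults so far: 5)
  step 9: ref 1 -> HIT, frames=[3,1] (faults so far: 5)
  step 10: ref 5 -> FAULT, evict 1, frames=[3,5] (faults so far: 6)
  Optimal total faults: 6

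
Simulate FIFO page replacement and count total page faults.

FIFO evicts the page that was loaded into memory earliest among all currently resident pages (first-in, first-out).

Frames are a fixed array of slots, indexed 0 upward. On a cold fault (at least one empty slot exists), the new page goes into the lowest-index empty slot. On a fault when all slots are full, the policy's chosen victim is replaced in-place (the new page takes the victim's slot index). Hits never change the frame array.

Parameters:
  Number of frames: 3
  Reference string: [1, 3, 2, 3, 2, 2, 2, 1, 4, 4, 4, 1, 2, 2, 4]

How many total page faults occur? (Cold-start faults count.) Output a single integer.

Step 0: ref 1 → FAULT, frames=[1,-,-]
Step 1: ref 3 → FAULT, frames=[1,3,-]
Step 2: ref 2 → FAULT, frames=[1,3,2]
Step 3: ref 3 → HIT, frames=[1,3,2]
Step 4: ref 2 → HIT, frames=[1,3,2]
Step 5: ref 2 → HIT, frames=[1,3,2]
Step 6: ref 2 → HIT, frames=[1,3,2]
Step 7: ref 1 → HIT, frames=[1,3,2]
Step 8: ref 4 → FAULT (evict 1), frames=[4,3,2]
Step 9: ref 4 → HIT, frames=[4,3,2]
Step 10: ref 4 → HIT, frames=[4,3,2]
Step 11: ref 1 → FAULT (evict 3), frames=[4,1,2]
Step 12: ref 2 → HIT, frames=[4,1,2]
Step 13: ref 2 → HIT, frames=[4,1,2]
Step 14: ref 4 → HIT, frames=[4,1,2]
Total faults: 5

Answer: 5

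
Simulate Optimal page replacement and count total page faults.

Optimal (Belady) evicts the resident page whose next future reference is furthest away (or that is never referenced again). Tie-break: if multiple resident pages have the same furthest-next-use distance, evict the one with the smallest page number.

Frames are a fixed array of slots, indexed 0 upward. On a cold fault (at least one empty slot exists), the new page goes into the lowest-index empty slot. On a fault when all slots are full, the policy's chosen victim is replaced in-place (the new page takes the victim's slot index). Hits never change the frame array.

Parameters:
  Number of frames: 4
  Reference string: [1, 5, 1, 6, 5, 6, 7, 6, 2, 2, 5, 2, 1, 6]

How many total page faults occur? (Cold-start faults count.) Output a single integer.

Step 0: ref 1 → FAULT, frames=[1,-,-,-]
Step 1: ref 5 → FAULT, frames=[1,5,-,-]
Step 2: ref 1 → HIT, frames=[1,5,-,-]
Step 3: ref 6 → FAULT, frames=[1,5,6,-]
Step 4: ref 5 → HIT, frames=[1,5,6,-]
Step 5: ref 6 → HIT, frames=[1,5,6,-]
Step 6: ref 7 → FAULT, frames=[1,5,6,7]
Step 7: ref 6 → HIT, frames=[1,5,6,7]
Step 8: ref 2 → FAULT (evict 7), frames=[1,5,6,2]
Step 9: ref 2 → HIT, frames=[1,5,6,2]
Step 10: ref 5 → HIT, frames=[1,5,6,2]
Step 11: ref 2 → HIT, frames=[1,5,6,2]
Step 12: ref 1 → HIT, frames=[1,5,6,2]
Step 13: ref 6 → HIT, frames=[1,5,6,2]
Total faults: 5

Answer: 5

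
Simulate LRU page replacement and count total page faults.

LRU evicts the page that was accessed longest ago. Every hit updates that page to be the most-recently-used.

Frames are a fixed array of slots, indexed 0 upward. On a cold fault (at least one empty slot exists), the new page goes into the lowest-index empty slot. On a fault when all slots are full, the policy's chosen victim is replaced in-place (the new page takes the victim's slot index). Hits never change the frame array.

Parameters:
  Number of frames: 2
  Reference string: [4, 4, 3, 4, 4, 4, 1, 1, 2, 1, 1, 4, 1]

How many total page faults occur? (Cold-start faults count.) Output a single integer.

Answer: 5

Derivation:
Step 0: ref 4 → FAULT, frames=[4,-]
Step 1: ref 4 → HIT, frames=[4,-]
Step 2: ref 3 → FAULT, frames=[4,3]
Step 3: ref 4 → HIT, frames=[4,3]
Step 4: ref 4 → HIT, frames=[4,3]
Step 5: ref 4 → HIT, frames=[4,3]
Step 6: ref 1 → FAULT (evict 3), frames=[4,1]
Step 7: ref 1 → HIT, frames=[4,1]
Step 8: ref 2 → FAULT (evict 4), frames=[2,1]
Step 9: ref 1 → HIT, frames=[2,1]
Step 10: ref 1 → HIT, frames=[2,1]
Step 11: ref 4 → FAULT (evict 2), frames=[4,1]
Step 12: ref 1 → HIT, frames=[4,1]
Total faults: 5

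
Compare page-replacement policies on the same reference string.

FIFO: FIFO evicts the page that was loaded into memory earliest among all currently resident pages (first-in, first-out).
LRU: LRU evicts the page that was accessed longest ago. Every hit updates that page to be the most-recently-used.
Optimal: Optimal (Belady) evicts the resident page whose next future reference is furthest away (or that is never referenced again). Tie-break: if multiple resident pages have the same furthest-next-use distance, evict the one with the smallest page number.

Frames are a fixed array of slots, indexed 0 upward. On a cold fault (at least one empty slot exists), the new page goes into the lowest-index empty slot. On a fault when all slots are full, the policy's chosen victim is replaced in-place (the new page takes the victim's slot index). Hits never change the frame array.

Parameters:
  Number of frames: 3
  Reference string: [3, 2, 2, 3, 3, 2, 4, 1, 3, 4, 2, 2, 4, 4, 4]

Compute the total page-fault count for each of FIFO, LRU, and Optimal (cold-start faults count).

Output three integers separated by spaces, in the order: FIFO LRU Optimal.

--- FIFO ---
  step 0: ref 3 -> FAULT, frames=[3,-,-] (faults so far: 1)
  step 1: ref 2 -> FAULT, frames=[3,2,-] (faults so far: 2)
  step 2: ref 2 -> HIT, frames=[3,2,-] (faults so far: 2)
  step 3: ref 3 -> HIT, frames=[3,2,-] (faults so far: 2)
  step 4: ref 3 -> HIT, frames=[3,2,-] (faults so far: 2)
  step 5: ref 2 -> HIT, frames=[3,2,-] (faults so far: 2)
  step 6: ref 4 -> FAULT, frames=[3,2,4] (faults so far: 3)
  step 7: ref 1 -> FAULT, evict 3, frames=[1,2,4] (faults so far: 4)
  step 8: ref 3 -> FAULT, evict 2, frames=[1,3,4] (faults so far: 5)
  step 9: ref 4 -> HIT, frames=[1,3,4] (faults so far: 5)
  step 10: ref 2 -> FAULT, evict 4, frames=[1,3,2] (faults so far: 6)
  step 11: ref 2 -> HIT, frames=[1,3,2] (faults so far: 6)
  step 12: ref 4 -> FAULT, evict 1, frames=[4,3,2] (faults so far: 7)
  step 13: ref 4 -> HIT, frames=[4,3,2] (faults so far: 7)
  step 14: ref 4 -> HIT, frames=[4,3,2] (faults so far: 7)
  FIFO total faults: 7
--- LRU ---
  step 0: ref 3 -> FAULT, frames=[3,-,-] (faults so far: 1)
  step 1: ref 2 -> FAULT, frames=[3,2,-] (faults so far: 2)
  step 2: ref 2 -> HIT, frames=[3,2,-] (faults so far: 2)
  step 3: ref 3 -> HIT, frames=[3,2,-] (faults so far: 2)
  step 4: ref 3 -> HIT, frames=[3,2,-] (faults so far: 2)
  step 5: ref 2 -> HIT, frames=[3,2,-] (faults so far: 2)
  step 6: ref 4 -> FAULT, frames=[3,2,4] (faults so far: 3)
  step 7: ref 1 -> FAULT, evict 3, frames=[1,2,4] (faults so far: 4)
  step 8: ref 3 -> FAULT, evict 2, frames=[1,3,4] (faults so far: 5)
  step 9: ref 4 -> HIT, frames=[1,3,4] (faults so far: 5)
  step 10: ref 2 -> FAULT, evict 1, frames=[2,3,4] (faults so far: 6)
  step 11: ref 2 -> HIT, frames=[2,3,4] (faults so far: 6)
  step 12: ref 4 -> HIT, frames=[2,3,4] (faults so far: 6)
  step 13: ref 4 -> HIT, frames=[2,3,4] (faults so far: 6)
  step 14: ref 4 -> HIT, frames=[2,3,4] (faults so far: 6)
  LRU total faults: 6
--- Optimal ---
  step 0: ref 3 -> FAULT, frames=[3,-,-] (faults so far: 1)
  step 1: ref 2 -> FAULT, frames=[3,2,-] (faults so far: 2)
  step 2: ref 2 -> HIT, frames=[3,2,-] (faults so far: 2)
  step 3: ref 3 -> HIT, frames=[3,2,-] (faults so far: 2)
  step 4: ref 3 -> HIT, frames=[3,2,-] (faults so far: 2)
  step 5: ref 2 -> HIT, frames=[3,2,-] (faults so far: 2)
  step 6: ref 4 -> FAULT, frames=[3,2,4] (faults so far: 3)
  step 7: ref 1 -> FAULT, evict 2, frames=[3,1,4] (faults so far: 4)
  step 8: ref 3 -> HIT, frames=[3,1,4] (faults so far: 4)
  step 9: ref 4 -> HIT, frames=[3,1,4] (faults so far: 4)
  step 10: ref 2 -> FAULT, evict 1, frames=[3,2,4] (faults so far: 5)
  step 11: ref 2 -> HIT, frames=[3,2,4] (faults so far: 5)
  step 12: ref 4 -> HIT, frames=[3,2,4] (faults so far: 5)
  step 13: ref 4 -> HIT, frames=[3,2,4] (faults so far: 5)
  step 14: ref 4 -> HIT, frames=[3,2,4] (faults so far: 5)
  Optimal total faults: 5

Answer: 7 6 5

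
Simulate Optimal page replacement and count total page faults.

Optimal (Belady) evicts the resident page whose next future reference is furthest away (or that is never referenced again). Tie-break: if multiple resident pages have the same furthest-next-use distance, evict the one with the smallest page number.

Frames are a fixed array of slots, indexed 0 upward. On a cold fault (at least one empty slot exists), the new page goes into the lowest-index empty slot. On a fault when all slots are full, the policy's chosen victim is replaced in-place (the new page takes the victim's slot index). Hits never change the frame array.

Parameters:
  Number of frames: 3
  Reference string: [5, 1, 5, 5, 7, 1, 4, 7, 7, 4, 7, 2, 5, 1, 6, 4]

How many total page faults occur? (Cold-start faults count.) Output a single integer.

Answer: 7

Derivation:
Step 0: ref 5 → FAULT, frames=[5,-,-]
Step 1: ref 1 → FAULT, frames=[5,1,-]
Step 2: ref 5 → HIT, frames=[5,1,-]
Step 3: ref 5 → HIT, frames=[5,1,-]
Step 4: ref 7 → FAULT, frames=[5,1,7]
Step 5: ref 1 → HIT, frames=[5,1,7]
Step 6: ref 4 → FAULT (evict 1), frames=[5,4,7]
Step 7: ref 7 → HIT, frames=[5,4,7]
Step 8: ref 7 → HIT, frames=[5,4,7]
Step 9: ref 4 → HIT, frames=[5,4,7]
Step 10: ref 7 → HIT, frames=[5,4,7]
Step 11: ref 2 → FAULT (evict 7), frames=[5,4,2]
Step 12: ref 5 → HIT, frames=[5,4,2]
Step 13: ref 1 → FAULT (evict 2), frames=[5,4,1]
Step 14: ref 6 → FAULT (evict 1), frames=[5,4,6]
Step 15: ref 4 → HIT, frames=[5,4,6]
Total faults: 7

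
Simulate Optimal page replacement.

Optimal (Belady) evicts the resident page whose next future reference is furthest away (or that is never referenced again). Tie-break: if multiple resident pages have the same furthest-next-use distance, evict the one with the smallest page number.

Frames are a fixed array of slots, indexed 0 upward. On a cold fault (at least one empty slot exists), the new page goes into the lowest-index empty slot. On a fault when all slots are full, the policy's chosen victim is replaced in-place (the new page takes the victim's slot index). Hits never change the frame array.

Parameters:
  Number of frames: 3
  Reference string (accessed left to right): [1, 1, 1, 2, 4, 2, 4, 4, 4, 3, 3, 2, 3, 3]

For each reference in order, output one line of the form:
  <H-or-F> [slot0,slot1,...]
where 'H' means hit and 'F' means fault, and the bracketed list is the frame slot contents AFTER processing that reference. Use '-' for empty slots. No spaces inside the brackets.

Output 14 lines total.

F [1,-,-]
H [1,-,-]
H [1,-,-]
F [1,2,-]
F [1,2,4]
H [1,2,4]
H [1,2,4]
H [1,2,4]
H [1,2,4]
F [3,2,4]
H [3,2,4]
H [3,2,4]
H [3,2,4]
H [3,2,4]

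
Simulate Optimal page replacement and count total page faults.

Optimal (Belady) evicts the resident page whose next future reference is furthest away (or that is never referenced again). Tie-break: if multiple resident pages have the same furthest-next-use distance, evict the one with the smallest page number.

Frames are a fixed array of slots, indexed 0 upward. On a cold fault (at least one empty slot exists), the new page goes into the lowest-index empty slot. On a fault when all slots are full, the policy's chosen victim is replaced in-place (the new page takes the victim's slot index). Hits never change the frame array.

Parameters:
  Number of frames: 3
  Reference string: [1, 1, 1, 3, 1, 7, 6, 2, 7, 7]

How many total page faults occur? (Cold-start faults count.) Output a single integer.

Step 0: ref 1 → FAULT, frames=[1,-,-]
Step 1: ref 1 → HIT, frames=[1,-,-]
Step 2: ref 1 → HIT, frames=[1,-,-]
Step 3: ref 3 → FAULT, frames=[1,3,-]
Step 4: ref 1 → HIT, frames=[1,3,-]
Step 5: ref 7 → FAULT, frames=[1,3,7]
Step 6: ref 6 → FAULT (evict 1), frames=[6,3,7]
Step 7: ref 2 → FAULT (evict 3), frames=[6,2,7]
Step 8: ref 7 → HIT, frames=[6,2,7]
Step 9: ref 7 → HIT, frames=[6,2,7]
Total faults: 5

Answer: 5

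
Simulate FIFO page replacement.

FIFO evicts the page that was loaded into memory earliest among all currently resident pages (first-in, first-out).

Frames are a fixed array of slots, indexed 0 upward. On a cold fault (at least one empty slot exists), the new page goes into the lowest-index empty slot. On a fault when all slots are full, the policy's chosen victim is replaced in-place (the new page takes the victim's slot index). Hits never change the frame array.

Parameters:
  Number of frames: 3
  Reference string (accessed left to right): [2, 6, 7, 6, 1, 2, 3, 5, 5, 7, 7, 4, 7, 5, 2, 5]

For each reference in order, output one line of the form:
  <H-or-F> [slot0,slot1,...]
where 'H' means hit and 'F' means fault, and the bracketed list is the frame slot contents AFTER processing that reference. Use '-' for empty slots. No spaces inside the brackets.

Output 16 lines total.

F [2,-,-]
F [2,6,-]
F [2,6,7]
H [2,6,7]
F [1,6,7]
F [1,2,7]
F [1,2,3]
F [5,2,3]
H [5,2,3]
F [5,7,3]
H [5,7,3]
F [5,7,4]
H [5,7,4]
H [5,7,4]
F [2,7,4]
F [2,5,4]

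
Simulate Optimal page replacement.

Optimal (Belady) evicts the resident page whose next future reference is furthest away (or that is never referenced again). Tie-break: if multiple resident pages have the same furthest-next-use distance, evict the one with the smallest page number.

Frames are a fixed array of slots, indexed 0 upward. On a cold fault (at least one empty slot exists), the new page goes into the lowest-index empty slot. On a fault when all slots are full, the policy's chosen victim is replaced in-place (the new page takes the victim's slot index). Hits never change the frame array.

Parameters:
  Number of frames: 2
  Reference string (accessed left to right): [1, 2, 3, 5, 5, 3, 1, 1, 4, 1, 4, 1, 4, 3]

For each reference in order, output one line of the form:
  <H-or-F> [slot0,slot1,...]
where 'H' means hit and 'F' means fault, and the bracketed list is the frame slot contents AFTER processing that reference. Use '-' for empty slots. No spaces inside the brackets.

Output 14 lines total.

F [1,-]
F [1,2]
F [1,3]
F [5,3]
H [5,3]
H [5,3]
F [1,3]
H [1,3]
F [1,4]
H [1,4]
H [1,4]
H [1,4]
H [1,4]
F [3,4]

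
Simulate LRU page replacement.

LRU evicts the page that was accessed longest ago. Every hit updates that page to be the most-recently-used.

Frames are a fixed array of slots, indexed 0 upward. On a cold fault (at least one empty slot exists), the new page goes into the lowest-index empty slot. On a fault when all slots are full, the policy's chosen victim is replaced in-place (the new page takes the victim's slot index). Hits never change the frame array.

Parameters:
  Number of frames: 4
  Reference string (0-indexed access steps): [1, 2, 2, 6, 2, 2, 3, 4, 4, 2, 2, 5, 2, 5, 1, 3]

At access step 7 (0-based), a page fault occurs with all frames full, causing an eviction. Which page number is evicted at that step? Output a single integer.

Step 0: ref 1 -> FAULT, frames=[1,-,-,-]
Step 1: ref 2 -> FAULT, frames=[1,2,-,-]
Step 2: ref 2 -> HIT, frames=[1,2,-,-]
Step 3: ref 6 -> FAULT, frames=[1,2,6,-]
Step 4: ref 2 -> HIT, frames=[1,2,6,-]
Step 5: ref 2 -> HIT, frames=[1,2,6,-]
Step 6: ref 3 -> FAULT, frames=[1,2,6,3]
Step 7: ref 4 -> FAULT, evict 1, frames=[4,2,6,3]
At step 7: evicted page 1

Answer: 1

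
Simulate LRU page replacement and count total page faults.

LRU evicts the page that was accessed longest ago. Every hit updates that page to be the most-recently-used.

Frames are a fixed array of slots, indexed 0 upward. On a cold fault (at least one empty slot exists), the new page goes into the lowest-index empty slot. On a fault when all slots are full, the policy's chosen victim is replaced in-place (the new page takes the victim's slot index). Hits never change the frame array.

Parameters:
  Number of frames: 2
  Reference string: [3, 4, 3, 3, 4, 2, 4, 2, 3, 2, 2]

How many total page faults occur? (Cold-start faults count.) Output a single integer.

Step 0: ref 3 → FAULT, frames=[3,-]
Step 1: ref 4 → FAULT, frames=[3,4]
Step 2: ref 3 → HIT, frames=[3,4]
Step 3: ref 3 → HIT, frames=[3,4]
Step 4: ref 4 → HIT, frames=[3,4]
Step 5: ref 2 → FAULT (evict 3), frames=[2,4]
Step 6: ref 4 → HIT, frames=[2,4]
Step 7: ref 2 → HIT, frames=[2,4]
Step 8: ref 3 → FAULT (evict 4), frames=[2,3]
Step 9: ref 2 → HIT, frames=[2,3]
Step 10: ref 2 → HIT, frames=[2,3]
Total faults: 4

Answer: 4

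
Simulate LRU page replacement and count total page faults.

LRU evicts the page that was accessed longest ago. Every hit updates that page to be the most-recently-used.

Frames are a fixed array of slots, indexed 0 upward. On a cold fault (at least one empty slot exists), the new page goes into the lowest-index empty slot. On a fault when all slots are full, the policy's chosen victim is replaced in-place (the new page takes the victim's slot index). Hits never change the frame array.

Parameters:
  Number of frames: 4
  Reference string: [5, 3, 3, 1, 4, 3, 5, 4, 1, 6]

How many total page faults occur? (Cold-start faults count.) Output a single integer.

Step 0: ref 5 → FAULT, frames=[5,-,-,-]
Step 1: ref 3 → FAULT, frames=[5,3,-,-]
Step 2: ref 3 → HIT, frames=[5,3,-,-]
Step 3: ref 1 → FAULT, frames=[5,3,1,-]
Step 4: ref 4 → FAULT, frames=[5,3,1,4]
Step 5: ref 3 → HIT, frames=[5,3,1,4]
Step 6: ref 5 → HIT, frames=[5,3,1,4]
Step 7: ref 4 → HIT, frames=[5,3,1,4]
Step 8: ref 1 → HIT, frames=[5,3,1,4]
Step 9: ref 6 → FAULT (evict 3), frames=[5,6,1,4]
Total faults: 5

Answer: 5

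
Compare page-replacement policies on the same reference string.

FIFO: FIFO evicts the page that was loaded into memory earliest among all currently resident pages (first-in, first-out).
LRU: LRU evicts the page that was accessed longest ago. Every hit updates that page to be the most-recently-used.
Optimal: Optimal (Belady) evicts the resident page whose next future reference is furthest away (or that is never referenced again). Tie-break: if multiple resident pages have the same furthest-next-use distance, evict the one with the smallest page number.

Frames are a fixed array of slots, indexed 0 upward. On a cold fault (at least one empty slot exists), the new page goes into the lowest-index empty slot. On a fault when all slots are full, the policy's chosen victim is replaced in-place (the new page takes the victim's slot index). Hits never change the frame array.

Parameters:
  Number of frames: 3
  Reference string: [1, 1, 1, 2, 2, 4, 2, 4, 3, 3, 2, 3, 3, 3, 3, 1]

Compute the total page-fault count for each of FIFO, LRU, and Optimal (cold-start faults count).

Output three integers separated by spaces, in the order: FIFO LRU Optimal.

--- FIFO ---
  step 0: ref 1 -> FAULT, frames=[1,-,-] (faults so far: 1)
  step 1: ref 1 -> HIT, frames=[1,-,-] (faults so far: 1)
  step 2: ref 1 -> HIT, frames=[1,-,-] (faults so far: 1)
  step 3: ref 2 -> FAULT, frames=[1,2,-] (faults so far: 2)
  step 4: ref 2 -> HIT, frames=[1,2,-] (faults so far: 2)
  step 5: ref 4 -> FAULT, frames=[1,2,4] (faults so far: 3)
  step 6: ref 2 -> HIT, frames=[1,2,4] (faults so far: 3)
  step 7: ref 4 -> HIT, frames=[1,2,4] (faults so far: 3)
  step 8: ref 3 -> FAULT, evict 1, frames=[3,2,4] (faults so far: 4)
  step 9: ref 3 -> HIT, frames=[3,2,4] (faults so far: 4)
  step 10: ref 2 -> HIT, frames=[3,2,4] (faults so far: 4)
  step 11: ref 3 -> HIT, frames=[3,2,4] (faults so far: 4)
  step 12: ref 3 -> HIT, frames=[3,2,4] (faults so far: 4)
  step 13: ref 3 -> HIT, frames=[3,2,4] (faults so far: 4)
  step 14: ref 3 -> HIT, frames=[3,2,4] (faults so far: 4)
  step 15: ref 1 -> FAULT, evict 2, frames=[3,1,4] (faults so far: 5)
  FIFO total faults: 5
--- LRU ---
  step 0: ref 1 -> FAULT, frames=[1,-,-] (faults so far: 1)
  step 1: ref 1 -> HIT, frames=[1,-,-] (faults so far: 1)
  step 2: ref 1 -> HIT, frames=[1,-,-] (faults so far: 1)
  step 3: ref 2 -> FAULT, frames=[1,2,-] (faults so far: 2)
  step 4: ref 2 -> HIT, frames=[1,2,-] (faults so far: 2)
  step 5: ref 4 -> FAULT, frames=[1,2,4] (faults so far: 3)
  step 6: ref 2 -> HIT, frames=[1,2,4] (faults so far: 3)
  step 7: ref 4 -> HIT, frames=[1,2,4] (faults so far: 3)
  step 8: ref 3 -> FAULT, evict 1, frames=[3,2,4] (faults so far: 4)
  step 9: ref 3 -> HIT, frames=[3,2,4] (faults so far: 4)
  step 10: ref 2 -> HIT, frames=[3,2,4] (faults so far: 4)
  step 11: ref 3 -> HIT, frames=[3,2,4] (faults so far: 4)
  step 12: ref 3 -> HIT, frames=[3,2,4] (faults so far: 4)
  step 13: ref 3 -> HIT, frames=[3,2,4] (faults so far: 4)
  step 14: ref 3 -> HIT, frames=[3,2,4] (faults so far: 4)
  step 15: ref 1 -> FAULT, evict 4, frames=[3,2,1] (faults so far: 5)
  LRU total faults: 5
--- Optimal ---
  step 0: ref 1 -> FAULT, frames=[1,-,-] (faults so far: 1)
  step 1: ref 1 -> HIT, frames=[1,-,-] (faults so far: 1)
  step 2: ref 1 -> HIT, frames=[1,-,-] (faults so far: 1)
  step 3: ref 2 -> FAULT, frames=[1,2,-] (faults so far: 2)
  step 4: ref 2 -> HIT, frames=[1,2,-] (faults so far: 2)
  step 5: ref 4 -> FAULT, frames=[1,2,4] (faults so far: 3)
  step 6: ref 2 -> HIT, frames=[1,2,4] (faults so far: 3)
  step 7: ref 4 -> HIT, frames=[1,2,4] (faults so far: 3)
  step 8: ref 3 -> FAULT, evict 4, frames=[1,2,3] (faults so far: 4)
  step 9: ref 3 -> HIT, frames=[1,2,3] (faults so far: 4)
  step 10: ref 2 -> HIT, frames=[1,2,3] (faults so far: 4)
  step 11: ref 3 -> HIT, frames=[1,2,3] (faults so far: 4)
  step 12: ref 3 -> HIT, frames=[1,2,3] (faults so far: 4)
  step 13: ref 3 -> HIT, frames=[1,2,3] (faults so far: 4)
  step 14: ref 3 -> HIT, frames=[1,2,3] (faults so far: 4)
  step 15: ref 1 -> HIT, frames=[1,2,3] (faults so far: 4)
  Optimal total faults: 4

Answer: 5 5 4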